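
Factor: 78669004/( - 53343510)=-39334502/26671755 = - 2^1*3^( - 1)*5^( - 1) * 11^( - 1)*109^(-1)*509^1 *1483^( - 1 )*38639^1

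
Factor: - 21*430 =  - 9030 = - 2^1*3^1 * 5^1*7^1 * 43^1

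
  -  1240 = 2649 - 3889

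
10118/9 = 1124 + 2/9 = 1124.22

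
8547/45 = 189 + 14/15 =189.93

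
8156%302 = 2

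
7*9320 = 65240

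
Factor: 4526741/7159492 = 2^( - 2 )*653^(-1) * 691^1*2741^( - 1 )*6551^1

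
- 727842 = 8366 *( - 87 ) 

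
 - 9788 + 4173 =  - 5615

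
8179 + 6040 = 14219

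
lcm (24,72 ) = 72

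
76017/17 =4471 + 10/17 = 4471.59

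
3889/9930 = 3889/9930 = 0.39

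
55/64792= 55/64792 = 0.00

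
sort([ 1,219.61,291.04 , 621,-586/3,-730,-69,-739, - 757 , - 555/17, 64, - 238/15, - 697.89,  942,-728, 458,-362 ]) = [ - 757, - 739, - 730, - 728, - 697.89 ,-362, - 586/3,- 69, - 555/17,-238/15, 1, 64, 219.61,  291.04,458,621, 942]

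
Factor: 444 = 2^2*3^1 * 37^1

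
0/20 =0= 0.00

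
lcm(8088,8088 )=8088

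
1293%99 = 6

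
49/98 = 1/2=0.50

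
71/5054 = 71/5054  =  0.01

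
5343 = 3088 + 2255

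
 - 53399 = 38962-92361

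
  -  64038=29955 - 93993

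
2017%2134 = 2017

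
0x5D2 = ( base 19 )428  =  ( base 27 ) 215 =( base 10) 1490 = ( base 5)21430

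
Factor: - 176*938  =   - 2^5*7^1*11^1*67^1 = - 165088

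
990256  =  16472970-15482714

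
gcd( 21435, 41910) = 15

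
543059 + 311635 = 854694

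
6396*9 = 57564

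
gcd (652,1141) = 163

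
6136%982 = 244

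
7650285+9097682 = 16747967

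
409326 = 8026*51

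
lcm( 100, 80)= 400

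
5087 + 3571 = 8658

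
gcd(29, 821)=1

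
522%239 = 44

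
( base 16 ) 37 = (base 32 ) 1N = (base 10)55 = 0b110111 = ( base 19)2h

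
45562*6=273372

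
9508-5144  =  4364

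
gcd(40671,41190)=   3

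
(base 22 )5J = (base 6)333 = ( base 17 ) 7a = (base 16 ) 81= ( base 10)129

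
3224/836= 3 + 179/209 = 3.86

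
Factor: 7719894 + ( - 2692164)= 5027730=2^1*3^1*5^1* 29^1* 5779^1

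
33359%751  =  315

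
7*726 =5082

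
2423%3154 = 2423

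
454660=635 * 716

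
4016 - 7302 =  - 3286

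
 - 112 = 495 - 607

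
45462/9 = 15154/3 = 5051.33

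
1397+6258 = 7655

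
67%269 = 67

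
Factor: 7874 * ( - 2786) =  - 2^2 *7^1 * 31^1*127^1 * 199^1 =-21936964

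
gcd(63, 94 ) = 1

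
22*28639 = 630058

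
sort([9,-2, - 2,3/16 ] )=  [ - 2, - 2,  3/16,  9] 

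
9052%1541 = 1347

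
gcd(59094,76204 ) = 2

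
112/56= 2= 2.00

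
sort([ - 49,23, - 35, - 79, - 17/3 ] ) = [  -  79, - 49, - 35, - 17/3, 23] 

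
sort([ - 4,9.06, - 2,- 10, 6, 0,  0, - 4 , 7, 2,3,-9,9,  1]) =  [ - 10,-9,-4, - 4, - 2,  0, 0,  1, 2,  3, 6 , 7,9, 9.06]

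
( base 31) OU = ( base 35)m4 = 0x306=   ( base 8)1406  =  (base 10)774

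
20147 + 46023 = 66170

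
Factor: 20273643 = 3^2*13^1*241^1*719^1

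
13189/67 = 13189/67= 196.85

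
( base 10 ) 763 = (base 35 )ls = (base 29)Q9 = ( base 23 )1a4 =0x2FB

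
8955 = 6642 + 2313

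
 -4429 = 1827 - 6256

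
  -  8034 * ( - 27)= 216918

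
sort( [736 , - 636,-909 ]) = [- 909,  -  636, 736] 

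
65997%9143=1996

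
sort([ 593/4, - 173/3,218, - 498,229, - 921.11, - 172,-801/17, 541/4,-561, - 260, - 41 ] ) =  [ - 921.11 , - 561, - 498 , - 260, - 172,-173/3, - 801/17,-41, 541/4 , 593/4,  218,229]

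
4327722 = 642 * 6741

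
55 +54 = 109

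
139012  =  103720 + 35292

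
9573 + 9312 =18885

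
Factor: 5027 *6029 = 30307783 = 11^1*457^1*6029^1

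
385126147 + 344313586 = 729439733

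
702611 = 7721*91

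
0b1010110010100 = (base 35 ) 4ht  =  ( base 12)3244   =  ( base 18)h0g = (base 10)5524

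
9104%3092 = 2920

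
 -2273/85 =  - 27 + 22/85 = -  26.74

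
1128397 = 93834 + 1034563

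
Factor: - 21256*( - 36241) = 2^3*2657^1*36241^1=770338696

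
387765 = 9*43085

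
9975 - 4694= 5281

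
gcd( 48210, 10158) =6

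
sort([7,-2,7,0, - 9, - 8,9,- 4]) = [ - 9, - 8, - 4, - 2,0 , 7,7, 9 ] 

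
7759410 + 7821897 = 15581307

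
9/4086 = 1/454=0.00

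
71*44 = 3124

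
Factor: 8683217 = 8683217^1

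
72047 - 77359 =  - 5312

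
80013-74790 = 5223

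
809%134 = 5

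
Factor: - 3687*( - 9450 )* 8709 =2^1 * 3^5*5^2*7^1*1229^1 * 2903^1=303440284350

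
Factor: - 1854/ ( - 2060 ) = 9/10 = 2^(-1 )*3^2*  5^( - 1 ) 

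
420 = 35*12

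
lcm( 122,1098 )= 1098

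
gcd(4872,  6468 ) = 84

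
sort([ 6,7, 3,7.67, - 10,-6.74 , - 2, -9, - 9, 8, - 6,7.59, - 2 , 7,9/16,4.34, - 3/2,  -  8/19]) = [  -  10, - 9, - 9,-6.74,  -  6, - 2, -2, - 3/2,- 8/19,  9/16, 3,4.34, 6,7,  7,7.59, 7.67,8]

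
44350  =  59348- 14998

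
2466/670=1233/335 = 3.68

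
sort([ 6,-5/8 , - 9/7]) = [- 9/7, - 5/8,6]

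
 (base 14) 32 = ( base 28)1g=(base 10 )44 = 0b101100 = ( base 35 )19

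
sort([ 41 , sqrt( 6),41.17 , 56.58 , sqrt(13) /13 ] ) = [ sqrt(13)/13, sqrt(6 ), 41,41.17,56.58]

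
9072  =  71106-62034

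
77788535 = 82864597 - 5076062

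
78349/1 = 78349=78349.00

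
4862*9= 43758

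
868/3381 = 124/483 = 0.26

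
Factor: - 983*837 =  - 3^3*31^1 * 983^1 = - 822771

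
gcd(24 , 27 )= 3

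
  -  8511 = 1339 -9850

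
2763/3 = 921 = 921.00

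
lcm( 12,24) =24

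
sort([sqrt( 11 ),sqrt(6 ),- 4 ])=[  -  4,  sqrt( 6 ),  sqrt( 11)]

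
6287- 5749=538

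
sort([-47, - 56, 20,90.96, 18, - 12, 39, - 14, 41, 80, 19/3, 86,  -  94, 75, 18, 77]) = [ - 94, - 56, - 47, - 14, - 12,19/3,18, 18,20, 39 , 41, 75, 77, 80 , 86, 90.96]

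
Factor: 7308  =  2^2*3^2*7^1*29^1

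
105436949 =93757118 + 11679831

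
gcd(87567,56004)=3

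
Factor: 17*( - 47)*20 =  - 15980 = - 2^2*5^1*17^1 * 47^1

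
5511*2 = 11022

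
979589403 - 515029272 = 464560131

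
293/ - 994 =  - 293/994 = - 0.29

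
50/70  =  5/7 = 0.71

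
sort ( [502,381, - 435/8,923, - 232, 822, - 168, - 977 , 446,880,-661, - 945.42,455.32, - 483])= [-977, - 945.42,  -  661,-483, - 232, - 168,  -  435/8, 381,  446, 455.32, 502,822,880,923 ]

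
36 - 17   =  19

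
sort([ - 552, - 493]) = [ - 552,- 493] 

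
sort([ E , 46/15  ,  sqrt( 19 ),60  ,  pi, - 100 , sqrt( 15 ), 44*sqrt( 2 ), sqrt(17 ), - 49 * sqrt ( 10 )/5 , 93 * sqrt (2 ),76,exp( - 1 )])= [ - 100, - 49*sqrt( 10)/5, exp ( - 1),E, 46/15, pi , sqrt( 15 ),  sqrt( 17 ),sqrt( 19 ),60,44*sqrt( 2 ), 76 , 93*sqrt( 2 )]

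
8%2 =0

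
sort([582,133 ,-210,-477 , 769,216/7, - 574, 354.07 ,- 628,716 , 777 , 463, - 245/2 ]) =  [ - 628, - 574, - 477,-210,-245/2 , 216/7 , 133,  354.07, 463, 582 , 716,  769, 777]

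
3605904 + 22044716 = 25650620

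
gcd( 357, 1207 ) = 17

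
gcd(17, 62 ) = 1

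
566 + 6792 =7358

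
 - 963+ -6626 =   -  7589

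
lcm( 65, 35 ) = 455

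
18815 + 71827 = 90642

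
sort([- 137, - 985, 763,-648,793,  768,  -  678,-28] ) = [ -985, - 678 , - 648, - 137, - 28, 763,768,793]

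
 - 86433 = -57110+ - 29323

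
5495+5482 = 10977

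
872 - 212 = 660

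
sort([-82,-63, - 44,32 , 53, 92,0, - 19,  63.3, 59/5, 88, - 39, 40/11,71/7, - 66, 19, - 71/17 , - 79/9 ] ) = [  -  82,-66, - 63 ,-44, - 39, - 19, - 79/9, - 71/17, 0,40/11, 71/7, 59/5, 19, 32, 53,  63.3,88,92] 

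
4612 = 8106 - 3494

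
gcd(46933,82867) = 1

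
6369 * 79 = 503151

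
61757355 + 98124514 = 159881869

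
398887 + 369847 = 768734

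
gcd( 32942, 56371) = 7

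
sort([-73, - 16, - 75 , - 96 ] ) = [ - 96,-75, - 73, - 16 ]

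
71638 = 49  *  1462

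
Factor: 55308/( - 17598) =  - 2^1 *7^( - 1 )*11^1 = - 22/7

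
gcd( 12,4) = 4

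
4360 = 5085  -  725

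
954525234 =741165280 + 213359954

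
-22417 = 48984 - 71401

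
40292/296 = 10073/74 = 136.12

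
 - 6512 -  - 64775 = 58263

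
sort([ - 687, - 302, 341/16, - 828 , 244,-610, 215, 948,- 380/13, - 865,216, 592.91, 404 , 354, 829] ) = [ - 865 , - 828, - 687,  -  610, - 302, - 380/13,341/16,215,216, 244,354,404,592.91,829,948]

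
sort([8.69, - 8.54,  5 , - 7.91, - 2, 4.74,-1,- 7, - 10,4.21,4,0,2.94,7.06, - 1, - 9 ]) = [ - 10, - 9, - 8.54,  -  7.91, - 7 , - 2, - 1,-1,  0,2.94,4,4.21, 4.74,5, 7.06,8.69 ]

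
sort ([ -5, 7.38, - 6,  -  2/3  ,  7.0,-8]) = [  -  8, - 6, - 5,  -  2/3, 7.0, 7.38]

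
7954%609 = 37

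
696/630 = 116/105 = 1.10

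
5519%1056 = 239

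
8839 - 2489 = 6350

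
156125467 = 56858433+99267034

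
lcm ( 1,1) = 1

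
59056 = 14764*4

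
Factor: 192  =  2^6*3^1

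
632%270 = 92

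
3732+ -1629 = 2103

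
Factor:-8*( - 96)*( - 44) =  - 2^10*3^1*11^1  =  - 33792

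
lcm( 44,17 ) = 748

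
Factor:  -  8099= - 7^1*13^1*89^1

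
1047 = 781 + 266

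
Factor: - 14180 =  - 2^2*5^1*709^1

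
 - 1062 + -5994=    - 7056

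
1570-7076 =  - 5506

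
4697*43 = 201971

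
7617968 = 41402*184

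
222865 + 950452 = 1173317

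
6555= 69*95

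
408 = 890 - 482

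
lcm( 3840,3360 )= 26880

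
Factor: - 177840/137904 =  - 285/221=- 3^1*5^1*13^( - 1)*17^( - 1)*19^1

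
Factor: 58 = 2^1*29^1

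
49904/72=6238/9 = 693.11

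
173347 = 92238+81109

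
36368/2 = 18184 = 18184.00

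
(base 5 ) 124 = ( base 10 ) 39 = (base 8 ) 47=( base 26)1D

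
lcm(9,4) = 36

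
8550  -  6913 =1637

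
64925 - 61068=3857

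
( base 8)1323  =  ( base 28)PN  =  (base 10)723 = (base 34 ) l9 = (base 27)ql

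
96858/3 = 32286 = 32286.00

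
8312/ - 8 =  - 1039+0/1 = -  1039.00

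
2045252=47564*43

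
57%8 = 1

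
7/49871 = 7/49871 = 0.00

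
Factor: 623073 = 3^1*11^1*79^1*239^1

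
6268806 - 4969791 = 1299015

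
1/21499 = 1/21499= 0.00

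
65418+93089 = 158507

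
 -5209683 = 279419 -5489102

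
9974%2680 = 1934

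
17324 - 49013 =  - 31689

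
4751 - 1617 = 3134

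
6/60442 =3/30221 =0.00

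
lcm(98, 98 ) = 98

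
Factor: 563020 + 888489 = 1451509^1 = 1451509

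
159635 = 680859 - 521224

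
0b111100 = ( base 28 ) 24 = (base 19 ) 33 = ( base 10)60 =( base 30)20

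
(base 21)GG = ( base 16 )160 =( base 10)352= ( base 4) 11200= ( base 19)IA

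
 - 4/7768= - 1 + 1941/1942  =  - 0.00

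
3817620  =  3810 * 1002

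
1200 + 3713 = 4913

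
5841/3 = 1947 = 1947.00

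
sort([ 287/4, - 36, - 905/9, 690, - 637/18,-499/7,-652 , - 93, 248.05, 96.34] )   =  [ -652, - 905/9,  -  93, - 499/7, - 36,  -  637/18, 287/4,  96.34, 248.05,  690]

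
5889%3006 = 2883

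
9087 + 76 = 9163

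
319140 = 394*810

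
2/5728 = 1/2864 =0.00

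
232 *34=7888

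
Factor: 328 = 2^3*41^1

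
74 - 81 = -7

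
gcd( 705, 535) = 5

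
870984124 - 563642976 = 307341148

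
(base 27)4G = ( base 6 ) 324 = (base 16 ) 7c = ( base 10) 124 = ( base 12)a4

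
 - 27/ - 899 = 27/899 = 0.03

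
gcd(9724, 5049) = 187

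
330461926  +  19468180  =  349930106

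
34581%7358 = 5149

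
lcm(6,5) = 30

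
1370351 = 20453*67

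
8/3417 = 8/3417 = 0.00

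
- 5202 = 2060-7262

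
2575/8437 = 2575/8437 = 0.31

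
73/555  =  73/555= 0.13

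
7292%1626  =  788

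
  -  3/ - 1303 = 3/1303 = 0.00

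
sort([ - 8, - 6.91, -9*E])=[ - 9*E,-8, - 6.91]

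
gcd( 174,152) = 2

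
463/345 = 463/345 =1.34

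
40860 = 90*454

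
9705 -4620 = 5085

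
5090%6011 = 5090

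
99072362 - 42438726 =56633636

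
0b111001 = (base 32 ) 1P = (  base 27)23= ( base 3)2010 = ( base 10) 57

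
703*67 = 47101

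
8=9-1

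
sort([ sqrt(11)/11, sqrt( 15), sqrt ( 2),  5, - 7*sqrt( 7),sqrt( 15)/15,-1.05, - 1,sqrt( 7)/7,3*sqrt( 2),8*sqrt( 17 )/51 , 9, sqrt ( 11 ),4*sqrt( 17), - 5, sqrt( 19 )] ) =[-7*sqrt ( 7),-5, - 1.05, -1 , sqrt( 15) /15,sqrt( 11)/11, sqrt( 7 )/7,8*sqrt( 17)/51,sqrt( 2 ), sqrt( 11),sqrt ( 15),3*sqrt(2), sqrt(19),  5, 9,4 * sqrt( 17)] 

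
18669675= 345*54115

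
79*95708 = 7560932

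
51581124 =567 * 90972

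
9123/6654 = 1 + 823/2218 = 1.37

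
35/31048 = 35/31048 =0.00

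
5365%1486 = 907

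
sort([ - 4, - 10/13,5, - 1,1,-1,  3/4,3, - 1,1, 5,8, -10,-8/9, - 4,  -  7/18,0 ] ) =[ - 10,-4,-4,-1,-1,-1,-8/9,  -  10/13, - 7/18,0,3/4,1,1,3, 5,  5,8]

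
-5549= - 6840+1291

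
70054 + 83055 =153109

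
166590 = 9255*18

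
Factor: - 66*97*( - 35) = 2^1*3^1 * 5^1*7^1* 11^1 * 97^1 = 224070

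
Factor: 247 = 13^1*19^1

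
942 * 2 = 1884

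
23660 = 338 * 70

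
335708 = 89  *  3772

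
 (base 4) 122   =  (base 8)32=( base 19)17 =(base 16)1A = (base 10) 26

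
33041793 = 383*86271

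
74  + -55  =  19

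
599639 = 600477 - 838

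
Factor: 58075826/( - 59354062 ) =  - 29037913/29677031 = -  19^ (-1)*193^( - 1 )*8093^( - 1 )*29037913^1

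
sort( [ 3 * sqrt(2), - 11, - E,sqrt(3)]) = [ - 11, - E , sqrt(3),3*sqrt(2 )]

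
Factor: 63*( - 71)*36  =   - 161028 =- 2^2 * 3^4*7^1*71^1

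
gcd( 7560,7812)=252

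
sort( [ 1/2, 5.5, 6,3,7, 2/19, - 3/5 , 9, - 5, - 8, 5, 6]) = [ - 8, - 5, - 3/5, 2/19,  1/2,3,5,5.5,6, 6,7,9 ]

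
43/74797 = 43/74797 =0.00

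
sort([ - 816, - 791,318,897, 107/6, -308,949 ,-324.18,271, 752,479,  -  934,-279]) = [-934, - 816, - 791, -324.18, - 308,-279,107/6,  271,318 , 479,  752, 897,949 ]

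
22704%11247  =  210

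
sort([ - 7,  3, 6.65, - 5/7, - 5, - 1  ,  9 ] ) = [ - 7, - 5,- 1, - 5/7, 3 , 6.65,9 ]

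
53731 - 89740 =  - 36009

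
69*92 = 6348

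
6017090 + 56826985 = 62844075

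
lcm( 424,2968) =2968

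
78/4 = 39/2  =  19.50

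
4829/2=2414 + 1/2 = 2414.50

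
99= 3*33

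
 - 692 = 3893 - 4585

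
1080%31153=1080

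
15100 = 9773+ 5327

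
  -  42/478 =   -  1+218/239 = - 0.09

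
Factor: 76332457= 76332457^1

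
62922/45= 20974/15  =  1398.27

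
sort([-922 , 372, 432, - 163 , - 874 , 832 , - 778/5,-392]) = [ - 922 , - 874, - 392, - 163 , - 778/5,372, 432, 832]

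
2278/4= 569 + 1/2 = 569.50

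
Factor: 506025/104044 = 2^( - 2)*3^2*5^2*13^1*19^( - 1)*37^( - 2)*173^1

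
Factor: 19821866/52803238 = 2857^1*3469^1*26401619^(  -  1 )=9910933/26401619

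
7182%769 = 261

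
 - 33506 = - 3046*11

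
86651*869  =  75299719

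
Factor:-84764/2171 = -2^2*13^( - 1) * 167^( - 1) *21191^1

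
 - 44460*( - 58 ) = 2578680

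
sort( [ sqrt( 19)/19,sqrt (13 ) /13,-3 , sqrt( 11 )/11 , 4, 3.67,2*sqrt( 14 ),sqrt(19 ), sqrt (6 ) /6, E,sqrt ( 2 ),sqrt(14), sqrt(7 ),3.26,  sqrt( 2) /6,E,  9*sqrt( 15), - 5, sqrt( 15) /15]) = [ - 5, - 3,sqrt(19 )/19, sqrt( 2)/6, sqrt( 15) /15, sqrt(13)/13,  sqrt(11 ) /11,sqrt ( 6)/6, sqrt (2 ), sqrt(7 ) , E , E, 3.26,3.67,sqrt (14 ), 4, sqrt (19 ), 2*sqrt(14),9*sqrt (15)]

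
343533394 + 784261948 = 1127795342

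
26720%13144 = 432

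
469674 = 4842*97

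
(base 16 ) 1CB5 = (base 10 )7349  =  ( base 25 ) bio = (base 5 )213344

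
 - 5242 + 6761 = 1519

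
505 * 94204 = 47573020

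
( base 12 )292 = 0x18E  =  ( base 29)dl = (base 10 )398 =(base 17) 167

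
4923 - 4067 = 856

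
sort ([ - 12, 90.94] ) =[ - 12,90.94]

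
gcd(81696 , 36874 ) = 2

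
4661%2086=489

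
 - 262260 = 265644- 527904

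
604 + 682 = 1286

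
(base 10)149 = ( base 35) 49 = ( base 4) 2111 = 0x95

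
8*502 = 4016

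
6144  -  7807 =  - 1663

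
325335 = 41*7935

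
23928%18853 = 5075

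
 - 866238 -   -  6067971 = 5201733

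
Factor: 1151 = 1151^1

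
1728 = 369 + 1359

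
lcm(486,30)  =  2430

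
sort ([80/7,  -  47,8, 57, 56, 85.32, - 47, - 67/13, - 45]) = [-47, - 47, - 45, - 67/13, 8,80/7,  56, 57,  85.32]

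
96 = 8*12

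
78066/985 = 79 + 251/985 = 79.25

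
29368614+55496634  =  84865248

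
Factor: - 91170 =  - 2^1 * 3^2*5^1*1013^1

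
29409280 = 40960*718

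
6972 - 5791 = 1181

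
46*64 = 2944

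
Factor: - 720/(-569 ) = 2^4*3^2*5^1*569^(-1 ) 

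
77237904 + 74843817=152081721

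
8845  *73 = 645685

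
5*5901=29505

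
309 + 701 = 1010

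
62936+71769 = 134705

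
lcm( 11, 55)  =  55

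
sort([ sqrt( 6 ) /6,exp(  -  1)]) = [exp( -1),sqrt(6 ) /6 ] 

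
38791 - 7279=31512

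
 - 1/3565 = -1/3565 = - 0.00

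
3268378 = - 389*( - 8402)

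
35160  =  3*11720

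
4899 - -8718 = 13617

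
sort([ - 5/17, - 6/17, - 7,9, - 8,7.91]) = [ - 8, - 7, - 6/17 , - 5/17,7.91 , 9 ]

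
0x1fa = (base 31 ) GA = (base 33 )FB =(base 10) 506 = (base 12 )362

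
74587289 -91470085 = -16882796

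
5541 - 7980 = -2439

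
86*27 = 2322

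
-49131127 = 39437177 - 88568304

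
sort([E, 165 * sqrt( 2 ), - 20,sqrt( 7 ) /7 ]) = [-20,  sqrt( 7 )/7, E , 165*sqrt( 2 )]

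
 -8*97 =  - 776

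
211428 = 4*52857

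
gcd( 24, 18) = 6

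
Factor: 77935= 5^1*11^1 * 13^1*109^1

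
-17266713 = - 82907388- - 65640675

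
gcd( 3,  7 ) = 1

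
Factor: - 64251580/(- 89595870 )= 2^1*3^( - 1 )*7^ (-1) * 13^ ( -1)*37^(-1)*167^1*887^(-1 )*19237^1 = 6425158/8959587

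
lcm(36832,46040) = 184160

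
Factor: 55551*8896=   2^6*3^1  *  139^1*18517^1 = 494181696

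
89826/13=6909 + 9/13 = 6909.69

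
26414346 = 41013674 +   -  14599328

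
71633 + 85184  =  156817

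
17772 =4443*4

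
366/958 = 183/479 = 0.38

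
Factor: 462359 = 197^1*2347^1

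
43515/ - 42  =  -1037 + 13/14 = -1036.07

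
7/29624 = 1/4232 = 0.00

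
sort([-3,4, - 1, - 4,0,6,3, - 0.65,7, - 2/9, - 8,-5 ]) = [ - 8, - 5, - 4 , - 3,  -  1, - 0.65, - 2/9, 0,3,4,6 , 7] 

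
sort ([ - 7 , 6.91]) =[ - 7,6.91 ] 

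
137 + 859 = 996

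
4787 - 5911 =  - 1124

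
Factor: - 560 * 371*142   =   - 29501920 = - 2^5* 5^1*7^2*53^1  *  71^1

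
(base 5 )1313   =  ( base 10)208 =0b11010000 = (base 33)6a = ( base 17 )C4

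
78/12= 6 + 1/2 = 6.50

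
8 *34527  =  276216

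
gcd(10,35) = 5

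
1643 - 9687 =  - 8044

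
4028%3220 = 808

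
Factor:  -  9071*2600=-2^3*5^2*13^1*47^1*193^1 = -23584600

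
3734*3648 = 13621632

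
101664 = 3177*32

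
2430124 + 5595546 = 8025670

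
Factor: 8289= 3^3*  307^1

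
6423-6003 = 420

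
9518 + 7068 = 16586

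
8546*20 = 170920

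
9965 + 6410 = 16375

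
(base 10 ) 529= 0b1000010001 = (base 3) 201121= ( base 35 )F4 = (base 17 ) 1e2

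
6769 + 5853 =12622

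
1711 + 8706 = 10417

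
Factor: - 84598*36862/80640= - 2^(- 6 )*3^( -2)*5^(-1 )*2633^1*42299^1 = -  111373267/2880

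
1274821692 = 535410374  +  739411318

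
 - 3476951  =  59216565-62693516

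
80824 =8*10103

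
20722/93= 222+76/93 = 222.82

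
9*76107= 684963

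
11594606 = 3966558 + 7628048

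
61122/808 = 30561/404 = 75.65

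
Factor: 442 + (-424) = 18 = 2^1*3^2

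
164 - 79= 85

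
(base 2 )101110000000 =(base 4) 232000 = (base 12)1854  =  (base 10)2944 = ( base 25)4hj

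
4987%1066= 723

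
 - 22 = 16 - 38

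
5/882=5/882 = 0.01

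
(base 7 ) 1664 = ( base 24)14B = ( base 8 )1253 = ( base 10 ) 683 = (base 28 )ob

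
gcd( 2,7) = 1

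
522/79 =6+48/79 =6.61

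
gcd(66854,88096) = 2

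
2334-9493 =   -  7159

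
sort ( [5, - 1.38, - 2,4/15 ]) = [ - 2,-1.38,4/15,5 ]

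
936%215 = 76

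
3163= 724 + 2439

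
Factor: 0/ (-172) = 0 = 0^1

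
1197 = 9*133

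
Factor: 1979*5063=10019677 =61^1*83^1*1979^1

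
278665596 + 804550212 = 1083215808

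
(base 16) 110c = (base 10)4364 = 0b1000100001100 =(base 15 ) 145e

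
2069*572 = 1183468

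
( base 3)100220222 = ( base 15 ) 2225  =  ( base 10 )7235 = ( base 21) g8b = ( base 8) 16103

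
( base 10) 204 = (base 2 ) 11001100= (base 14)108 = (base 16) CC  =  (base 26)7m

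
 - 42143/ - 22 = 42143/22=1915.59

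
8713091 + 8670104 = 17383195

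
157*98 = 15386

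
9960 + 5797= 15757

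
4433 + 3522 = 7955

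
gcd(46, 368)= 46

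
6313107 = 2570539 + 3742568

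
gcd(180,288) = 36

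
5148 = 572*9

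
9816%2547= 2175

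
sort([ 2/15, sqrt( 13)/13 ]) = [ 2/15 , sqrt( 13)/13]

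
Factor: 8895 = 3^1 *5^1*593^1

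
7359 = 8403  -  1044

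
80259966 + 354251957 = 434511923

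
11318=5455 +5863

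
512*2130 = 1090560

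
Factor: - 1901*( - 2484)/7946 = 2^1 * 3^3 * 23^1*29^(-1) * 137^( - 1) *1901^1 = 2361042/3973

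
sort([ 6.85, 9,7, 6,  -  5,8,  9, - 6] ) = [ - 6,-5 , 6,6.85, 7, 8,9,  9 ] 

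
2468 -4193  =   - 1725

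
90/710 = 9/71 = 0.13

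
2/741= 2/741= 0.00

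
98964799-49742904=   49221895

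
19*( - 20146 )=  - 382774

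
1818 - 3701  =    -  1883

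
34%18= 16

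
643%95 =73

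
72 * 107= 7704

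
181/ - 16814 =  - 1+16633/16814= - 0.01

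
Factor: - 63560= -2^3*5^1*7^1*227^1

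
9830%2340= 470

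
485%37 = 4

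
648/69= 9+9/23 = 9.39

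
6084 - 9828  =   - 3744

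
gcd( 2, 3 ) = 1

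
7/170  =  7/170 = 0.04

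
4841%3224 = 1617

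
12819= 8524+4295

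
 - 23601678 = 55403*(-426)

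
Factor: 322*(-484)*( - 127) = 19792696  =  2^3*7^1*11^2*23^1* 127^1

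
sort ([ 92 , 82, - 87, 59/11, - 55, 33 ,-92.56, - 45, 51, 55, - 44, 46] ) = [-92.56, - 87, - 55, - 45, - 44,59/11, 33, 46, 51,  55 , 82 , 92] 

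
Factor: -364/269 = - 2^2*7^1*13^1  *  269^( - 1)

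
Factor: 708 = 2^2*3^1*59^1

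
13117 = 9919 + 3198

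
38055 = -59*( - 645) 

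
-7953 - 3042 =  - 10995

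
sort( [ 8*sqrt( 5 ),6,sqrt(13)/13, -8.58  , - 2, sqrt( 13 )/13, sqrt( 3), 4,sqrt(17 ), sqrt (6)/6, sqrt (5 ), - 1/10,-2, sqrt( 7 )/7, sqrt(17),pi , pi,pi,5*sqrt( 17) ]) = [ - 8.58, - 2, - 2, -1/10,sqrt( 13 )/13, sqrt( 13 ) /13,sqrt( 7 )/7,sqrt( 6)/6,sqrt( 3), sqrt(5),pi,  pi,pi,4,sqrt( 17),sqrt( 17),6,8*sqrt( 5),  5*sqrt( 17 )]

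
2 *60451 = 120902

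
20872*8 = 166976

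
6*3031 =18186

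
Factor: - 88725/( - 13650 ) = 13/2 = 2^( - 1 )*13^1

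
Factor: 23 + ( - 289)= -2^1 *7^1*19^1 = - 266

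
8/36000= 1/4500 = 0.00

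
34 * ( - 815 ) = - 27710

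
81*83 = 6723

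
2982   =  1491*2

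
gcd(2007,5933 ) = 1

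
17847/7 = 17847/7 = 2549.57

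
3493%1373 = 747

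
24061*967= 23266987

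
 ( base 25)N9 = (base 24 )108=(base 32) i8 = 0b1001001000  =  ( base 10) 584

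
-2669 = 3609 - 6278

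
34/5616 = 17/2808 = 0.01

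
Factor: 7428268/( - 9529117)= - 2^2*13^ ( - 1 )*37^1*53^1*947^1*733009^( - 1 )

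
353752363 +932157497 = 1285909860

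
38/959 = 38/959 = 0.04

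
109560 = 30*3652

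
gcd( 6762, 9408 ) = 294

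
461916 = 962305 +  - 500389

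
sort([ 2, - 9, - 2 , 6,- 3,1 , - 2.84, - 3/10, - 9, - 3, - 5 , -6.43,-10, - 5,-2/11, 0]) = [ - 10, - 9, - 9, - 6.43 , - 5, - 5, - 3, - 3, - 2.84,  -  2, - 3/10,  -  2/11,  0,1, 2,6]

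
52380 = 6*8730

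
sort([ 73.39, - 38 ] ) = [ - 38, 73.39]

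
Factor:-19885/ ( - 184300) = 2^(- 2)*5^( -1) * 19^ (- 1)*41^1 = 41/380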